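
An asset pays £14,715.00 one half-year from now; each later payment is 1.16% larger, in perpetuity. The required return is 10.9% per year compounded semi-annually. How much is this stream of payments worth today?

£343,006.99

Periodic rate r = 0.109/2 per half-year.
Growing perpetuity (Gordon): PV = PMT₁ / (r − g) = 14,715 / (r − 0.0116) = £343,006.99.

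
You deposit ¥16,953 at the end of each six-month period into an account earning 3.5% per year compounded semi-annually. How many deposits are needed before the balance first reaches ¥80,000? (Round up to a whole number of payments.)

Periodic rate r = 0.035/2 per half-year; n is counted in half-years.
Ordinary annuity FV: 80,000 = 16,953 × [((1+r)^n − 1)/r].
(1+r)^n = 1 + 80,000 × r / 16,953, so n = ln(1 + 80,000·r/16,953) / ln(1+r) = 4.57.
Round up to a whole number of payments: n = 5.

5 payments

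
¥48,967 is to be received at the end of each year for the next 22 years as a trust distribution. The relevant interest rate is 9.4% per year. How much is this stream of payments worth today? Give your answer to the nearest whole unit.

¥448,749

This is an ordinary annuity: 22 payments of ¥48,967 at the end of each year.
Periodic rate r = 0.094 per year.
PV = PMT × [(1 − (1+r)^−n)/r] = 48,967 × [1 − (1+r)^−22] / r = ¥448,749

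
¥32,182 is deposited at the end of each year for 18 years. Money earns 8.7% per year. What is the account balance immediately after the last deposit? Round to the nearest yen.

This is an ordinary annuity: 18 deposits of ¥32,182 at the end of each year.
Periodic rate r = 0.087 per year.
FV = PMT × [((1+r)^n − 1)/r] = 32,182 × [(1+r)^18 − 1] / r = ¥1,290,541

¥1,290,541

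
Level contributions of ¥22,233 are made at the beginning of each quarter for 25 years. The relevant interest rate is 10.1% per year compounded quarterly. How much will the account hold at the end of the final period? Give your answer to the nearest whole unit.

¥10,025,342

This is an annuity due: 100 deposits of ¥22,233 at the beginning of each quarter.
Periodic rate r = 0.101/4 per quarter; n is counted in quarters.
FV = PMT × [((1+r)^n − 1)/r] × (1+r) = 22,233 × [(1+r)^100 − 1] / r × (1+r) = ¥10,025,342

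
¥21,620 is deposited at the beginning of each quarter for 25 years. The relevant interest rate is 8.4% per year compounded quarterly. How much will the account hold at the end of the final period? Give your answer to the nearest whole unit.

This is an annuity due: 100 deposits of ¥21,620 at the beginning of each quarter.
Periodic rate r = 0.084/4 per quarter; n is counted in quarters.
FV = PMT × [((1+r)^n − 1)/r] × (1+r) = 21,620 × [(1+r)^100 − 1] / r × (1+r) = ¥7,348,026

¥7,348,026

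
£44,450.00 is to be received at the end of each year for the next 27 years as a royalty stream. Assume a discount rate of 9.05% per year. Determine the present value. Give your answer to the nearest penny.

This is an ordinary annuity: 27 payments of £44,450.00 at the end of each year.
Periodic rate r = 0.0905 per year.
PV = PMT × [(1 − (1+r)^−n)/r] = 44,450 × [1 − (1+r)^−27] / r = £443,809.12

£443,809.12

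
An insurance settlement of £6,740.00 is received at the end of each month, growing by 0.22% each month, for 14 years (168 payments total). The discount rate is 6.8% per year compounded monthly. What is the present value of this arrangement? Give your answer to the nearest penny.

£855,788.43

Periodic rate r = 0.068/12 per month; n is counted in months.
Growing ordinary annuity: PV = PMT₁ × [1 − ((1+g)/(1+r))^n] / (r − g) = 6,740 × [1 − ((1+0.0022)/(1+r))^168] / (r − 0.0022) = £855,788.43.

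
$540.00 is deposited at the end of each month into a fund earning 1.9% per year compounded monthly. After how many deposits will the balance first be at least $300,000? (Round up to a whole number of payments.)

399 payments

Periodic rate r = 0.019/12 per month; n is counted in months.
Ordinary annuity FV: 300,000 = 540 × [((1+r)^n − 1)/r].
(1+r)^n = 1 + 300,000 × r / 540, so n = ln(1 + 300,000·r/540) / ln(1+r) = 398.89.
Round up to a whole number of payments: n = 399.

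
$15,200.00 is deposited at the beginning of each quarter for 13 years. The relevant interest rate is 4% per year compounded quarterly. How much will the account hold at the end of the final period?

$1,040,388.03

This is an annuity due: 52 deposits of $15,200.00 at the beginning of each quarter.
Periodic rate r = 0.04/4 per quarter; n is counted in quarters.
FV = PMT × [((1+r)^n − 1)/r] × (1+r) = 15,200 × [(1+r)^52 − 1] / r × (1+r) = $1,040,388.03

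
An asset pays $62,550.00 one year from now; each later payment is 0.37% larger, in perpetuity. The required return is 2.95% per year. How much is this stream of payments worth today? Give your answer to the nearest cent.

$2,424,418.60

Periodic rate r = 0.0295 per year.
Growing perpetuity (Gordon): PV = PMT₁ / (r − g) = 62,550 / (r − 0.0037) = $2,424,418.60.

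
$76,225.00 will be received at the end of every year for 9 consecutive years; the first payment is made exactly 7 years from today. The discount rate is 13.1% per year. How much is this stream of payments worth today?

Ordinary annuity of 9 payments, first payment at period 7.
Periodic rate r = 0.131 per year.
The ordinary-annuity PV formula values the stream one period before the first payment (period 6); discount that back 6 periods:
PV₀ = 76,225 × [1 − (1+r)^−9] / r × (1+r)^−6 = $186,194.27

$186,194.27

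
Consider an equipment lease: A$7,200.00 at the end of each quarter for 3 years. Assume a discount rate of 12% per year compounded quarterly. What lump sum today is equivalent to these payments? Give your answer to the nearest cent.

This is an ordinary annuity: 12 payments of A$7,200.00 at the end of each quarter.
Periodic rate r = 0.12/4 per quarter; n is counted in quarters.
PV = PMT × [(1 − (1+r)^−n)/r] = 7,200 × [1 − (1+r)^−12] / r = A$71,668.83

A$71,668.83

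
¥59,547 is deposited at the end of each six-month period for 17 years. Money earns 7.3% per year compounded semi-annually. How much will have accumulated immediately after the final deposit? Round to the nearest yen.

This is an ordinary annuity: 34 deposits of ¥59,547 at the end of each six-month period.
Periodic rate r = 0.073/2 per half-year; n is counted in half-years.
FV = PMT × [((1+r)^n − 1)/r] = 59,547 × [(1+r)^34 − 1] / r = ¥3,888,377

¥3,888,377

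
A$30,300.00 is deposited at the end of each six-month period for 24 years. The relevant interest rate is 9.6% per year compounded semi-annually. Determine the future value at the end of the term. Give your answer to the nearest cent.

This is an ordinary annuity: 48 deposits of A$30,300.00 at the end of each six-month period.
Periodic rate r = 0.096/2 per half-year; n is counted in half-years.
FV = PMT × [((1+r)^n − 1)/r] = 30,300 × [(1+r)^48 − 1] / r = A$5,360,352.02

A$5,360,352.02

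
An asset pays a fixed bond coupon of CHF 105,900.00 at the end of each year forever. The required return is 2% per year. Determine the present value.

Periodic rate r = 0.02 per year.
Level perpetuity: PV = PMT / r = 105,900 / (0.02) = CHF 5,295,000.00.

CHF 5,295,000.00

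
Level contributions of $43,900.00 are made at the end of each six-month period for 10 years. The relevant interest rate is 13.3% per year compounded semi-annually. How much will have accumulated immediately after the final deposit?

$1,732,394.38

This is an ordinary annuity: 20 deposits of $43,900.00 at the end of each six-month period.
Periodic rate r = 0.133/2 per half-year; n is counted in half-years.
FV = PMT × [((1+r)^n − 1)/r] = 43,900 × [(1+r)^20 − 1] / r = $1,732,394.38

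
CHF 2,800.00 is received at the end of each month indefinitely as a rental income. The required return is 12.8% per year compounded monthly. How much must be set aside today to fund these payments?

CHF 262,500.00

Periodic rate r = 0.128/12 per month.
Level perpetuity: PV = PMT / r = 2,800 / (0.128/12) = CHF 262,500.00.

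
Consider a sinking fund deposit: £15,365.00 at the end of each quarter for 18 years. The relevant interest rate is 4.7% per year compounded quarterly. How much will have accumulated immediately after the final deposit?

£1,724,597.64

This is an ordinary annuity: 72 deposits of £15,365.00 at the end of each quarter.
Periodic rate r = 0.047/4 per quarter; n is counted in quarters.
FV = PMT × [((1+r)^n − 1)/r] = 15,365 × [(1+r)^72 − 1] / r = £1,724,597.64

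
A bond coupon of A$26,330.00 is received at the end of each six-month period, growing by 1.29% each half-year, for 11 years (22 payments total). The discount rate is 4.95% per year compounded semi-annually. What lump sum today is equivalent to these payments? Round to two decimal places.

Periodic rate r = 0.0495/2 per half-year; n is counted in half-years.
Growing ordinary annuity: PV = PMT₁ × [1 − ((1+g)/(1+r))^n] / (r − g) = 26,330 × [1 − ((1+0.0129)/(1+r))^22] / (r − 0.0129) = A$501,646.91.

A$501,646.91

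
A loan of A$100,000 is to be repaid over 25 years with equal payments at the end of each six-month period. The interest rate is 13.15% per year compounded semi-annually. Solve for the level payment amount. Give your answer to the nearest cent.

A$6,859.12

Level ordinary annuity; solve PV = PMT × [(1 − (1+r)^−n)/r] for PMT.
Periodic rate r = 0.1315/2 per half-year; n is counted in half-years.
With n = 50: PMT = 100,000 / ([(1 − (1+r)^−n)/r]) = A$6,859.12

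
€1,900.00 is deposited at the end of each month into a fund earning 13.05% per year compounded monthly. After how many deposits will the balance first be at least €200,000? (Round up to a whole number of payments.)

Periodic rate r = 0.1305/12 per month; n is counted in months.
Ordinary annuity FV: 200,000 = 1,900 × [((1+r)^n − 1)/r].
(1+r)^n = 1 + 200,000 × r / 1,900, so n = ln(1 + 200,000·r/1,900) / ln(1+r) = 70.54.
Round up to a whole number of payments: n = 71.

71 payments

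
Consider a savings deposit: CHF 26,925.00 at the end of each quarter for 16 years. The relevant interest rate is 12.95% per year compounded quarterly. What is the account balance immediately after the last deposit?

CHF 5,558,983.38

This is an ordinary annuity: 64 deposits of CHF 26,925.00 at the end of each quarter.
Periodic rate r = 0.1295/4 per quarter; n is counted in quarters.
FV = PMT × [((1+r)^n − 1)/r] = 26,925 × [(1+r)^64 − 1] / r = CHF 5,558,983.38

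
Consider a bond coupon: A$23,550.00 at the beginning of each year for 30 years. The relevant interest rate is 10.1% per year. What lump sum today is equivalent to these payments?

A$242,401.80

This is an annuity due: 30 payments of A$23,550.00 at the beginning of each year.
Periodic rate r = 0.101 per year.
PV = PMT × [(1 − (1+r)^−n)/r] × (1+r) = 23,550 × [1 − (1+r)^−30] / r × (1+r) = A$242,401.80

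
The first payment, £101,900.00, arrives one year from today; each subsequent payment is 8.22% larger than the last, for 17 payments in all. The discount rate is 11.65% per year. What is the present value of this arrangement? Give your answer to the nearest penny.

Periodic rate r = 0.1165 per year.
Growing ordinary annuity: PV = PMT₁ × [1 − ((1+g)/(1+r))^n] / (r − g) = 101,900 × [1 − ((1+0.0822)/(1+r))^17] / (r − 0.0822) = £1,222,973.18.

£1,222,973.18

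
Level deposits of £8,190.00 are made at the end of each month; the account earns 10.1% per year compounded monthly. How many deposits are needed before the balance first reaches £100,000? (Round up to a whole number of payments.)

Periodic rate r = 0.101/12 per month; n is counted in months.
Ordinary annuity FV: 100,000 = 8,190 × [((1+r)^n − 1)/r].
(1+r)^n = 1 + 100,000 × r / 8,190, so n = ln(1 + 100,000·r/8,190) / ln(1+r) = 11.67.
Round up to a whole number of payments: n = 12.

12 payments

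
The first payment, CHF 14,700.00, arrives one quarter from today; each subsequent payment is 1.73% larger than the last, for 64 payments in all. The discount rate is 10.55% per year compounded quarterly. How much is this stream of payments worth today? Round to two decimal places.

CHF 702,302.37

Periodic rate r = 0.1055/4 per quarter; n is counted in quarters.
Growing ordinary annuity: PV = PMT₁ × [1 − ((1+g)/(1+r))^n] / (r − g) = 14,700 × [1 − ((1+0.0173)/(1+r))^64] / (r − 0.0173) = CHF 702,302.37.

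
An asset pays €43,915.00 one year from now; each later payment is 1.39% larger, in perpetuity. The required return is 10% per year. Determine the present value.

€510,046.46

Periodic rate r = 0.1 per year.
Growing perpetuity (Gordon): PV = PMT₁ / (r − g) = 43,915 / (r − 0.0139) = €510,046.46.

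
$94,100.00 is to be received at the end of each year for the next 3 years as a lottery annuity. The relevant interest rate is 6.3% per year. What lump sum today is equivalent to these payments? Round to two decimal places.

This is an ordinary annuity: 3 payments of $94,100.00 at the end of each year.
Periodic rate r = 0.063 per year.
PV = PMT × [(1 − (1+r)^−n)/r] = 94,100 × [1 − (1+r)^−3] / r = $250,140.80

$250,140.80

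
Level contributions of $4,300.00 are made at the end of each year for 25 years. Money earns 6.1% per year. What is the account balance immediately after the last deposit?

This is an ordinary annuity: 25 deposits of $4,300.00 at the end of each year.
Periodic rate r = 0.061 per year.
FV = PMT × [((1+r)^n − 1)/r] = 4,300 × [(1+r)^25 − 1] / r = $239,266.69

$239,266.69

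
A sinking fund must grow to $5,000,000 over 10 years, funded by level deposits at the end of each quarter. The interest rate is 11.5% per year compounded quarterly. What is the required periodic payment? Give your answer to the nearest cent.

$68,212.76

Level ordinary annuity; solve FV = PMT × [((1+r)^n − 1)/r] for PMT.
Periodic rate r = 0.115/4 per quarter; n is counted in quarters.
With n = 40: PMT = 5,000,000 / ([((1+r)^n − 1)/r]) = $68,212.76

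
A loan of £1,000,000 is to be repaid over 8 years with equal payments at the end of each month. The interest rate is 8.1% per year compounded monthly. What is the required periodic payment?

Level ordinary annuity; solve PV = PMT × [(1 − (1+r)^−n)/r] for PMT.
Periodic rate r = 0.081/12 per month; n is counted in months.
With n = 96: PMT = 1,000,000 / ([(1 − (1+r)^−n)/r]) = £14,187.56

£14,187.56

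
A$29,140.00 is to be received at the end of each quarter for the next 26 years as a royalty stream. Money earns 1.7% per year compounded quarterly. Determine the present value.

This is an ordinary annuity: 104 payments of A$29,140.00 at the end of each quarter.
Periodic rate r = 0.017/4 per quarter; n is counted in quarters.
PV = PMT × [(1 − (1+r)^−n)/r] = 29,140 × [1 − (1+r)^−104] / r = A$2,445,347.11

A$2,445,347.11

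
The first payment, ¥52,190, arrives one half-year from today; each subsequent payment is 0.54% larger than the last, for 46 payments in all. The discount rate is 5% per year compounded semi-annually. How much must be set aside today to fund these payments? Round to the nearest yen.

¥1,567,231

Periodic rate r = 0.05/2 per half-year; n is counted in half-years.
Growing ordinary annuity: PV = PMT₁ × [1 − ((1+g)/(1+r))^n] / (r − g) = 52,190 × [1 − ((1+0.0054)/(1+r))^46] / (r − 0.0054) = ¥1,567,231.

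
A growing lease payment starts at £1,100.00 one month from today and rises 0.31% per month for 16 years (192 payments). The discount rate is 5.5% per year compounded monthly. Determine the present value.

£183,179.75

Periodic rate r = 0.055/12 per month; n is counted in months.
Growing ordinary annuity: PV = PMT₁ × [1 − ((1+g)/(1+r))^n] / (r − g) = 1,100 × [1 − ((1+0.0031)/(1+r))^192] / (r − 0.0031) = £183,179.75.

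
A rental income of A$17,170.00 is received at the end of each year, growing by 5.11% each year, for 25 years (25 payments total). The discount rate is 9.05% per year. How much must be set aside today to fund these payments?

Periodic rate r = 0.0905 per year.
Growing ordinary annuity: PV = PMT₁ × [1 − ((1+g)/(1+r))^n] / (r − g) = 17,170 × [1 − ((1+0.0511)/(1+r))^25] / (r − 0.0511) = A$262,113.43.

A$262,113.43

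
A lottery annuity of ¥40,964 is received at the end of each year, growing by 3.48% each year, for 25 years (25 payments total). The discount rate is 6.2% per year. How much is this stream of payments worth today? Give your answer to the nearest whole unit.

¥718,746

Periodic rate r = 0.062 per year.
Growing ordinary annuity: PV = PMT₁ × [1 − ((1+g)/(1+r))^n] / (r − g) = 40,964 × [1 − ((1+0.0348)/(1+r))^25] / (r − 0.0348) = ¥718,746.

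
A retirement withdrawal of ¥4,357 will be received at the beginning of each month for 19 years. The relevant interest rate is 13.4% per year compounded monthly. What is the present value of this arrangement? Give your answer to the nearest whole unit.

¥363,167

This is an annuity due: 228 payments of ¥4,357 at the beginning of each month.
Periodic rate r = 0.134/12 per month; n is counted in months.
PV = PMT × [(1 − (1+r)^−n)/r] × (1+r) = 4,357 × [1 − (1+r)^−228] / r × (1+r) = ¥363,167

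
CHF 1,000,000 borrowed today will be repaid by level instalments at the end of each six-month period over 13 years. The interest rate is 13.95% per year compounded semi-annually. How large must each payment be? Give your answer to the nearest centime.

Level ordinary annuity; solve PV = PMT × [(1 − (1+r)^−n)/r] for PMT.
Periodic rate r = 0.1395/2 per half-year; n is counted in half-years.
With n = 26: PMT = 1,000,000 / ([(1 − (1+r)^−n)/r]) = CHF 84,365.97

CHF 84,365.97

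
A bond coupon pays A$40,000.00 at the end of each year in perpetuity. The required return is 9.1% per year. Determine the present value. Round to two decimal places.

Periodic rate r = 0.091 per year.
Level perpetuity: PV = PMT / r = 40,000 / (0.091) = A$439,560.44.

A$439,560.44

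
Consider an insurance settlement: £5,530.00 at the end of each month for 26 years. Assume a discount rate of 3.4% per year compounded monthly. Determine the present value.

This is an ordinary annuity: 312 payments of £5,530.00 at the end of each month.
Periodic rate r = 0.034/12 per month; n is counted in months.
PV = PMT × [(1 − (1+r)^−n)/r] = 5,530 × [1 − (1+r)^−312] / r = £1,144,429.31

£1,144,429.31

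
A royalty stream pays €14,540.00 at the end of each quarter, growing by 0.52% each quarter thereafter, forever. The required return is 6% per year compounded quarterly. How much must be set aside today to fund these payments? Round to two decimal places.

€1,483,673.47

Periodic rate r = 0.06/4 per quarter.
Growing perpetuity (Gordon): PV = PMT₁ / (r − g) = 14,540 / (r − 0.0052) = €1,483,673.47.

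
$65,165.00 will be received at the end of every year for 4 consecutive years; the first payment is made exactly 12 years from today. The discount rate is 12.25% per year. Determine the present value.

Ordinary annuity of 4 payments, first payment at period 12.
Periodic rate r = 0.1225 per year.
The ordinary-annuity PV formula values the stream one period before the first payment (period 11); discount that back 11 periods:
PV₀ = 65,165 × [1 − (1+r)^−4] / r × (1+r)^−11 = $55,230.18

$55,230.18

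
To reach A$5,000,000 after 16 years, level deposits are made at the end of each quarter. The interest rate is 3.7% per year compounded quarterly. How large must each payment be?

A$57,618.92

Level ordinary annuity; solve FV = PMT × [((1+r)^n − 1)/r] for PMT.
Periodic rate r = 0.037/4 per quarter; n is counted in quarters.
With n = 64: PMT = 5,000,000 / ([((1+r)^n − 1)/r]) = A$57,618.92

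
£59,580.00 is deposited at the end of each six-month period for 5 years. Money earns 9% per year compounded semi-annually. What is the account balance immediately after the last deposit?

£732,131.51

This is an ordinary annuity: 10 deposits of £59,580.00 at the end of each six-month period.
Periodic rate r = 0.09/2 per half-year; n is counted in half-years.
FV = PMT × [((1+r)^n − 1)/r] = 59,580 × [(1+r)^10 − 1] / r = £732,131.51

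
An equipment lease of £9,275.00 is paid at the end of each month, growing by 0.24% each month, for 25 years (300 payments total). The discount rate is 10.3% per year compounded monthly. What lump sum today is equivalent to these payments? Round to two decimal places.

£1,262,932.25

Periodic rate r = 0.103/12 per month; n is counted in months.
Growing ordinary annuity: PV = PMT₁ × [1 − ((1+g)/(1+r))^n] / (r − g) = 9,275 × [1 − ((1+0.0024)/(1+r))^300] / (r − 0.0024) = £1,262,932.25.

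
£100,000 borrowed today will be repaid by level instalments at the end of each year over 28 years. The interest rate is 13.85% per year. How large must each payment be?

£14,226.51

Level ordinary annuity; solve PV = PMT × [(1 − (1+r)^−n)/r] for PMT.
Periodic rate r = 0.1385 per year.
With n = 28: PMT = 100,000 / ([(1 − (1+r)^−n)/r]) = £14,226.51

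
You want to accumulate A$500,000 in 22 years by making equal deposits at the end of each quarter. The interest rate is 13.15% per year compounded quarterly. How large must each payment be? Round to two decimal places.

Level ordinary annuity; solve FV = PMT × [((1+r)^n − 1)/r] for PMT.
Periodic rate r = 0.1315/4 per quarter; n is counted in quarters.
With n = 88: PMT = 500,000 / ([((1+r)^n − 1)/r]) = A$1,012.99

A$1,012.99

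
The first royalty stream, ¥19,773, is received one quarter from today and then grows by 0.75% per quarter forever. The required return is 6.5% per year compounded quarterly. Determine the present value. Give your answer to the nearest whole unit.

¥2,259,771

Periodic rate r = 0.065/4 per quarter.
Growing perpetuity (Gordon): PV = PMT₁ / (r − g) = 19,773 / (r − 0.0075) = ¥2,259,771.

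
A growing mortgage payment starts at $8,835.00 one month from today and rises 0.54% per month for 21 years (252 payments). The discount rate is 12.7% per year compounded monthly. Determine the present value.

$1,238,037.47

Periodic rate r = 0.127/12 per month; n is counted in months.
Growing ordinary annuity: PV = PMT₁ × [1 − ((1+g)/(1+r))^n] / (r − g) = 8,835 × [1 − ((1+0.0054)/(1+r))^252] / (r − 0.0054) = $1,238,037.47.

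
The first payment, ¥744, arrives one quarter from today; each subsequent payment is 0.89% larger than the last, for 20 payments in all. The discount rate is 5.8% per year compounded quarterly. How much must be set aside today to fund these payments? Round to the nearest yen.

¥13,923

Periodic rate r = 0.058/4 per quarter; n is counted in quarters.
Growing ordinary annuity: PV = PMT₁ × [1 − ((1+g)/(1+r))^n] / (r − g) = 744 × [1 − ((1+0.0089)/(1+r))^20] / (r − 0.0089) = ¥13,923.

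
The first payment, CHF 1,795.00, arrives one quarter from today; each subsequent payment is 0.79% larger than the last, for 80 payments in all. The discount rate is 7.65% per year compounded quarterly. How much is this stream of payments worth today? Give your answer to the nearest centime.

CHF 93,981.79

Periodic rate r = 0.0765/4 per quarter; n is counted in quarters.
Growing ordinary annuity: PV = PMT₁ × [1 − ((1+g)/(1+r))^n] / (r − g) = 1,795 × [1 − ((1+0.0079)/(1+r))^80] / (r − 0.0079) = CHF 93,981.79.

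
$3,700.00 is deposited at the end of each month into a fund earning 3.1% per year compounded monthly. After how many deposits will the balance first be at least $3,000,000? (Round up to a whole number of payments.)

Periodic rate r = 0.031/12 per month; n is counted in months.
Ordinary annuity FV: 3,000,000 = 3,700 × [((1+r)^n − 1)/r].
(1+r)^n = 1 + 3,000,000 × r / 3,700, so n = ln(1 + 3,000,000·r/3,700) / ln(1+r) = 437.85.
Round up to a whole number of payments: n = 438.

438 payments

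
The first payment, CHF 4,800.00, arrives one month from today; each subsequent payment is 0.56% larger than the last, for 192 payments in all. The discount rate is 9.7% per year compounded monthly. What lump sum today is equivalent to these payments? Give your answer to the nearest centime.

Periodic rate r = 0.097/12 per month; n is counted in months.
Growing ordinary annuity: PV = PMT₁ × [1 − ((1+g)/(1+r))^n] / (r − g) = 4,800 × [1 − ((1+0.0056)/(1+r))^192] / (r − 0.0056) = CHF 729,121.23.

CHF 729,121.23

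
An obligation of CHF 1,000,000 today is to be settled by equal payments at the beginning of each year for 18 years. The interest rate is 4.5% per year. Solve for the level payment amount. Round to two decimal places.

Level annuity due; solve PV = PMT × [(1 − (1+r)^−n)/r] × (1+r) for PMT.
Periodic rate r = 0.045 per year.
With n = 18: PMT = 1,000,000 / ([(1 − (1+r)^−n)/r] × (1+r)) = CHF 78,695.60

CHF 78,695.60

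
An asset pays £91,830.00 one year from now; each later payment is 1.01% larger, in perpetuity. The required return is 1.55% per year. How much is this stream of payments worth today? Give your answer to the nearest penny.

Periodic rate r = 0.0155 per year.
Growing perpetuity (Gordon): PV = PMT₁ / (r − g) = 91,830 / (r − 0.0101) = £17,005,555.56.

£17,005,555.56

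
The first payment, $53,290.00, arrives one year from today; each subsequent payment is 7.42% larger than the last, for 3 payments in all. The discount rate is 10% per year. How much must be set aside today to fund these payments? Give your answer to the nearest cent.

Periodic rate r = 0.1 per year.
Growing ordinary annuity: PV = PMT₁ × [1 − ((1+g)/(1+r))^n] / (r − g) = 53,290 × [1 − ((1+0.0742)/(1+r))^3] / (r − 0.0742) = $141,954.22.

$141,954.22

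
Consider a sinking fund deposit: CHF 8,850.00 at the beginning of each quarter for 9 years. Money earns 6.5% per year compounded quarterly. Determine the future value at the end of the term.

CHF 435,339.43

This is an annuity due: 36 deposits of CHF 8,850.00 at the beginning of each quarter.
Periodic rate r = 0.065/4 per quarter; n is counted in quarters.
FV = PMT × [((1+r)^n − 1)/r] × (1+r) = 8,850 × [(1+r)^36 − 1] / r × (1+r) = CHF 435,339.43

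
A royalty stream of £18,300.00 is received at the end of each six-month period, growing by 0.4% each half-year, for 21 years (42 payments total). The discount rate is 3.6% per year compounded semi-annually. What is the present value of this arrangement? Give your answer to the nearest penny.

£576,454.28

Periodic rate r = 0.036/2 per half-year; n is counted in half-years.
Growing ordinary annuity: PV = PMT₁ × [1 − ((1+g)/(1+r))^n] / (r − g) = 18,300 × [1 − ((1+0.004)/(1+r))^42] / (r − 0.004) = £576,454.28.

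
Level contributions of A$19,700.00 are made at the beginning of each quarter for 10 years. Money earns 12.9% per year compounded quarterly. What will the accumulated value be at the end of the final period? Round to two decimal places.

A$1,613,934.11

This is an annuity due: 40 deposits of A$19,700.00 at the beginning of each quarter.
Periodic rate r = 0.129/4 per quarter; n is counted in quarters.
FV = PMT × [((1+r)^n − 1)/r] × (1+r) = 19,700 × [(1+r)^40 − 1] / r × (1+r) = A$1,613,934.11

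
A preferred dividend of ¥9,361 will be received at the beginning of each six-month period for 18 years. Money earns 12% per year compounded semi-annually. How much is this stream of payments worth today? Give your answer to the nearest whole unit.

¥145,079

This is an annuity due: 36 payments of ¥9,361 at the beginning of each six-month period.
Periodic rate r = 0.12/2 per half-year; n is counted in half-years.
PV = PMT × [(1 − (1+r)^−n)/r] × (1+r) = 9,361 × [1 − (1+r)^−36] / r × (1+r) = ¥145,079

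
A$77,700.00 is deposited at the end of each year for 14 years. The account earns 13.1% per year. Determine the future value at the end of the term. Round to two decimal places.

A$2,730,603.71

This is an ordinary annuity: 14 deposits of A$77,700.00 at the end of each year.
Periodic rate r = 0.131 per year.
FV = PMT × [((1+r)^n − 1)/r] = 77,700 × [(1+r)^14 − 1] / r = A$2,730,603.71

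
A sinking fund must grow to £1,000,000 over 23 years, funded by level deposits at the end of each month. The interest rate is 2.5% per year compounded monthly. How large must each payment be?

Level ordinary annuity; solve FV = PMT × [((1+r)^n − 1)/r] for PMT.
Periodic rate r = 0.025/12 per month; n is counted in months.
With n = 276: PMT = 1,000,000 / ([((1+r)^n − 1)/r]) = £2,684.47

£2,684.47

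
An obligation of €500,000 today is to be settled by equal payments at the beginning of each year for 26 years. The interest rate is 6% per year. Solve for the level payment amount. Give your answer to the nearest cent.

Level annuity due; solve PV = PMT × [(1 − (1+r)^−n)/r] × (1+r) for PMT.
Periodic rate r = 0.06 per year.
With n = 26: PMT = 500,000 / ([(1 − (1+r)^−n)/r] × (1+r)) = €36,275.64

€36,275.64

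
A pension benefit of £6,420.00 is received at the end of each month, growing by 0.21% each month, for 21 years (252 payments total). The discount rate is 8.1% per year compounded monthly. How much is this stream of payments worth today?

Periodic rate r = 0.081/12 per month; n is counted in months.
Growing ordinary annuity: PV = PMT₁ × [1 − ((1+g)/(1+r))^n] / (r − g) = 6,420 × [1 − ((1+0.0021)/(1+r))^252] / (r − 0.0021) = £950,696.22.

£950,696.22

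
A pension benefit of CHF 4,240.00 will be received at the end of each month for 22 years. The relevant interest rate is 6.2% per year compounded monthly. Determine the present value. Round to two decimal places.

This is an ordinary annuity: 264 payments of CHF 4,240.00 at the end of each month.
Periodic rate r = 0.062/12 per month; n is counted in months.
PV = PMT × [(1 − (1+r)^−n)/r] = 4,240 × [1 − (1+r)^−264] / r = CHF 610,120.59

CHF 610,120.59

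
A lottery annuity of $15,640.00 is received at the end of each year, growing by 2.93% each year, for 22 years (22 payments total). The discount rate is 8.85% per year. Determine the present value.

$186,989.97

Periodic rate r = 0.0885 per year.
Growing ordinary annuity: PV = PMT₁ × [1 − ((1+g)/(1+r))^n] / (r − g) = 15,640 × [1 − ((1+0.0293)/(1+r))^22] / (r − 0.0293) = $186,989.97.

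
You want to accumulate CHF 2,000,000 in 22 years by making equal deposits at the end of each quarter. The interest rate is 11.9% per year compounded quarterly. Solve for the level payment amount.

CHF 4,879.18

Level ordinary annuity; solve FV = PMT × [((1+r)^n − 1)/r] for PMT.
Periodic rate r = 0.119/4 per quarter; n is counted in quarters.
With n = 88: PMT = 2,000,000 / ([((1+r)^n − 1)/r]) = CHF 4,879.18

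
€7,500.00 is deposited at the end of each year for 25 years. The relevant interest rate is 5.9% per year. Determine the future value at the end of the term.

€405,735.39

This is an ordinary annuity: 25 deposits of €7,500.00 at the end of each year.
Periodic rate r = 0.059 per year.
FV = PMT × [((1+r)^n − 1)/r] = 7,500 × [(1+r)^25 − 1] / r = €405,735.39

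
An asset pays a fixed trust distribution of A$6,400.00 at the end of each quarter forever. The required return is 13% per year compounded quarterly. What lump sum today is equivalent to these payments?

Periodic rate r = 0.13/4 per quarter.
Level perpetuity: PV = PMT / r = 6,400 / (0.13/4) = A$196,923.08.

A$196,923.08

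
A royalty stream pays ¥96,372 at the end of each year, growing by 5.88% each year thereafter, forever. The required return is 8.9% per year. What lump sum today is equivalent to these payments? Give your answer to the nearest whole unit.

Periodic rate r = 0.089 per year.
Growing perpetuity (Gordon): PV = PMT₁ / (r − g) = 96,372 / (r − 0.0588) = ¥3,191,126.

¥3,191,126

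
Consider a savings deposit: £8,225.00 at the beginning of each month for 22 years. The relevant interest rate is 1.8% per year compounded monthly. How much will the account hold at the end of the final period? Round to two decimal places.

£2,665,759.04

This is an annuity due: 264 deposits of £8,225.00 at the beginning of each month.
Periodic rate r = 0.018/12 per month; n is counted in months.
FV = PMT × [((1+r)^n − 1)/r] × (1+r) = 8,225 × [(1+r)^264 − 1] / r × (1+r) = £2,665,759.04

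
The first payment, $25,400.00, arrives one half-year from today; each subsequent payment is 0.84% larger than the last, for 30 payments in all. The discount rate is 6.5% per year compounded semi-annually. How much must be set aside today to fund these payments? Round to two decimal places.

Periodic rate r = 0.065/2 per half-year; n is counted in half-years.
Growing ordinary annuity: PV = PMT₁ × [1 − ((1+g)/(1+r))^n] / (r − g) = 25,400 × [1 − ((1+0.0084)/(1+r))^30] / (r − 0.0084) = $535,022.43.

$535,022.43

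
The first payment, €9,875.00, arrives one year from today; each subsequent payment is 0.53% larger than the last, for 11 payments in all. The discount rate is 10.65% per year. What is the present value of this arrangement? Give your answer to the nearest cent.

Periodic rate r = 0.1065 per year.
Growing ordinary annuity: PV = PMT₁ × [1 − ((1+g)/(1+r))^n] / (r − g) = 9,875 × [1 − ((1+0.0053)/(1+r))^11] / (r − 0.0053) = €63,605.30.

€63,605.30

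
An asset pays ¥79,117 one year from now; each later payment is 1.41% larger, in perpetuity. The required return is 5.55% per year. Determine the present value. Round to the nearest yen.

Periodic rate r = 0.0555 per year.
Growing perpetuity (Gordon): PV = PMT₁ / (r − g) = 79,117 / (r − 0.0141) = ¥1,911,039.

¥1,911,039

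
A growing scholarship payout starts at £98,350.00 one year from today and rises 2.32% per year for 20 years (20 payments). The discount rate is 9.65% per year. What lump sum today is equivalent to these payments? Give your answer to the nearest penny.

£1,005,460.63

Periodic rate r = 0.0965 per year.
Growing ordinary annuity: PV = PMT₁ × [1 − ((1+g)/(1+r))^n] / (r − g) = 98,350 × [1 − ((1+0.0232)/(1+r))^20] / (r − 0.0232) = £1,005,460.63.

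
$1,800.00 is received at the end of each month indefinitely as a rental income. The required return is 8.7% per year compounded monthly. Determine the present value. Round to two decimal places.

$248,275.86

Periodic rate r = 0.087/12 per month.
Level perpetuity: PV = PMT / r = 1,800 / (0.087/12) = $248,275.86.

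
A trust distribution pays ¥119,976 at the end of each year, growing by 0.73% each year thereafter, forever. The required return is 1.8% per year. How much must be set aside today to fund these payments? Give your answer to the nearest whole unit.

Periodic rate r = 0.018 per year.
Growing perpetuity (Gordon): PV = PMT₁ / (r − g) = 119,976 / (r − 0.0073) = ¥11,212,710.

¥11,212,710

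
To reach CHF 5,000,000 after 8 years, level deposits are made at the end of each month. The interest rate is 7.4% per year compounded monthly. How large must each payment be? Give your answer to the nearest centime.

Level ordinary annuity; solve FV = PMT × [((1+r)^n − 1)/r] for PMT.
Periodic rate r = 0.074/12 per month; n is counted in months.
With n = 96: PMT = 5,000,000 / ([((1+r)^n − 1)/r]) = CHF 38,334.80

CHF 38,334.80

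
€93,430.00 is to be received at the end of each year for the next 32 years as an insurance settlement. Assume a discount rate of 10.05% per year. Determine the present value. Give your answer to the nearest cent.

€886,256.83

This is an ordinary annuity: 32 payments of €93,430.00 at the end of each year.
Periodic rate r = 0.1005 per year.
PV = PMT × [(1 − (1+r)^−n)/r] = 93,430 × [1 − (1+r)^−32] / r = €886,256.83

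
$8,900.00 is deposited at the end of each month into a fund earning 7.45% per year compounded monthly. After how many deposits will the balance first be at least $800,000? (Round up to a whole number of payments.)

72 payments

Periodic rate r = 0.0745/12 per month; n is counted in months.
Ordinary annuity FV: 800,000 = 8,900 × [((1+r)^n − 1)/r].
(1+r)^n = 1 + 800,000 × r / 8,900, so n = ln(1 + 800,000·r/8,900) / ln(1+r) = 71.65.
Round up to a whole number of payments: n = 72.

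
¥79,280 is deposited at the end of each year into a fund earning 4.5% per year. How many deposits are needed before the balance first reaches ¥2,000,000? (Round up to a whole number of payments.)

18 payments

Periodic rate r = 0.045 per year.
Ordinary annuity FV: 2,000,000 = 79,280 × [((1+r)^n − 1)/r].
(1+r)^n = 1 + 2,000,000 × r / 79,280, so n = ln(1 + 2,000,000·r/79,280) / ln(1+r) = 17.23.
Round up to a whole number of payments: n = 18.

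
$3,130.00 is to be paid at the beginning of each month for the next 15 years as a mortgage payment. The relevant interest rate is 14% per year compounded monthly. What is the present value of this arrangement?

This is an annuity due: 180 payments of $3,130.00 at the beginning of each month.
Periodic rate r = 0.14/12 per month; n is counted in months.
PV = PMT × [(1 − (1+r)^−n)/r] × (1+r) = 3,130 × [1 − (1+r)^−180] / r × (1+r) = $237,772.64

$237,772.64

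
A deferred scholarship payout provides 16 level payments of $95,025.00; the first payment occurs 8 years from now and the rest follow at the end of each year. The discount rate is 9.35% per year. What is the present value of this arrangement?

$413,544.06

Ordinary annuity of 16 payments, first payment at period 8.
Periodic rate r = 0.0935 per year.
The ordinary-annuity PV formula values the stream one period before the first payment (period 7); discount that back 7 periods:
PV₀ = 95,025 × [1 − (1+r)^−16] / r × (1+r)^−7 = $413,544.06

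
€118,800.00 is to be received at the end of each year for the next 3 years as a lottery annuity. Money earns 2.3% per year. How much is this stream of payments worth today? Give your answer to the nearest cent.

This is an ordinary annuity: 3 payments of €118,800.00 at the end of each year.
Periodic rate r = 0.023 per year.
PV = PMT × [(1 − (1+r)^−n)/r] = 118,800 × [1 − (1+r)^−3] / r = €340,613.05

€340,613.05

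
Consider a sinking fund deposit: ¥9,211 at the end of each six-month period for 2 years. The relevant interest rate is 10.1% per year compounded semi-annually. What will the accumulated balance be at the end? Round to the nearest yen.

¥39,730

This is an ordinary annuity: 4 deposits of ¥9,211 at the end of each six-month period.
Periodic rate r = 0.101/2 per half-year; n is counted in half-years.
FV = PMT × [((1+r)^n − 1)/r] = 9,211 × [(1+r)^4 − 1] / r = ¥39,730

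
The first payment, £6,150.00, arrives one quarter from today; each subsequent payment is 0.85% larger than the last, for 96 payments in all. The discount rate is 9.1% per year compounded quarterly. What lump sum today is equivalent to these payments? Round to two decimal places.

Periodic rate r = 0.091/4 per quarter; n is counted in quarters.
Growing ordinary annuity: PV = PMT₁ × [1 − ((1+g)/(1+r))^n] / (r − g) = 6,150 × [1 − ((1+0.0085)/(1+r))^96] / (r − 0.0085) = £319,357.46.

£319,357.46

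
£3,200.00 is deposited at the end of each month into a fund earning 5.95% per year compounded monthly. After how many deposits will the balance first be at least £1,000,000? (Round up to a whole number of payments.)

Periodic rate r = 0.0595/12 per month; n is counted in months.
Ordinary annuity FV: 1,000,000 = 3,200 × [((1+r)^n − 1)/r].
(1+r)^n = 1 + 1,000,000 × r / 3,200, so n = ln(1 + 1,000,000·r/3,200) / ln(1+r) = 189.22.
Round up to a whole number of payments: n = 190.

190 payments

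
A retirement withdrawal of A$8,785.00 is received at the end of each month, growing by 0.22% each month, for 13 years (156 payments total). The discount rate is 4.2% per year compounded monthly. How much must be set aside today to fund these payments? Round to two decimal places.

A$1,237,251.21

Periodic rate r = 0.042/12 per month; n is counted in months.
Growing ordinary annuity: PV = PMT₁ × [1 − ((1+g)/(1+r))^n] / (r − g) = 8,785 × [1 − ((1+0.0022)/(1+r))^156] / (r − 0.0022) = A$1,237,251.21.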